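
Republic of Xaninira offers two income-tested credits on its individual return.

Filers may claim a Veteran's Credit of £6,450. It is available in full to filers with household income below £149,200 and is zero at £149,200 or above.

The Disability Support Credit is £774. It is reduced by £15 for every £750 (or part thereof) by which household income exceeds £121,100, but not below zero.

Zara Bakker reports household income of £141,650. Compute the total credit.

£6,804

Veteran's Credit: £141,650 is below the £149,200 cutoff, so the full £6,450 applies.
Disability Support Credit: income exceeds £121,100 by £20,550, which is 28 full-or-partial £750 increments; reduction = 28 × £15 = £420, leaving £354.
Total: £6,450 + £354 = £6,804.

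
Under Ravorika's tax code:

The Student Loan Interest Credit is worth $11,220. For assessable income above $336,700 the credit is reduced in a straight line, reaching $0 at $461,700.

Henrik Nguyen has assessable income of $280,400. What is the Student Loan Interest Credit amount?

Student Loan Interest Credit: $280,400 is at or below the $336,700 threshold, so the full $11,220 applies.

$11,220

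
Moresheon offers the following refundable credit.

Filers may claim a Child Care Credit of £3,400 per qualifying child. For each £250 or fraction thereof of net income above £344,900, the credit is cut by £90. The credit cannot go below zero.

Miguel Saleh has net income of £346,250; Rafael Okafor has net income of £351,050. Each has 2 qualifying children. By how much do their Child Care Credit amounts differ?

Miguel (£346,250): Child Care Credit: base = 2 × £3,400 = £6,800. income exceeds £344,900 by £1,350, which is 6 full-or-partial £250 increments; reduction = 6 × £90 = £540, leaving £6,260.
Rafael (£351,050): Child Care Credit: base = 2 × £3,400 = £6,800. income exceeds £344,900 by £6,150, which is 25 full-or-partial £250 increments; reduction = 25 × £90 = £2,250, leaving £4,550.
Difference: |£6,260 − £4,550| = £1,710.

£1,710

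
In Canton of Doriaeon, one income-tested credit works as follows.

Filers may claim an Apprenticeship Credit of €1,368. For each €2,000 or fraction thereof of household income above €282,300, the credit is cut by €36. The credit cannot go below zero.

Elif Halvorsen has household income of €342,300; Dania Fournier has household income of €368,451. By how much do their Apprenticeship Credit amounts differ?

Elif (€342,300): Apprenticeship Credit: income exceeds €282,300 by €60,000, which is 30 full-or-partial €2,000 increments; reduction = 30 × €36 = €1,080, leaving €288.
Dania (€368,451): Apprenticeship Credit: income exceeds €282,300 by €86,151 → 44 increments × €36 = €1,584 ≥ base, so the credit is €0.
Difference: |€288 − €0| = €288.

€288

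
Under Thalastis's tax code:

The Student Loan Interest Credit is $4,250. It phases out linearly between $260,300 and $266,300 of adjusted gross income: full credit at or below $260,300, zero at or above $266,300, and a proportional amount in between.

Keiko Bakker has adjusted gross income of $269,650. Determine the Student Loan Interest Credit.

$0

Student Loan Interest Credit: $269,650 is at or above $266,300, so the credit is $0.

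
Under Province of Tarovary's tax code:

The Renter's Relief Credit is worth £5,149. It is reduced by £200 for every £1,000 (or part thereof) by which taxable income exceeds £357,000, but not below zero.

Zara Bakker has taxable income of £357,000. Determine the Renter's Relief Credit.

Renter's Relief Credit: £357,000 is at or below the £357,000 threshold, so the full £5,149 applies.

£5,149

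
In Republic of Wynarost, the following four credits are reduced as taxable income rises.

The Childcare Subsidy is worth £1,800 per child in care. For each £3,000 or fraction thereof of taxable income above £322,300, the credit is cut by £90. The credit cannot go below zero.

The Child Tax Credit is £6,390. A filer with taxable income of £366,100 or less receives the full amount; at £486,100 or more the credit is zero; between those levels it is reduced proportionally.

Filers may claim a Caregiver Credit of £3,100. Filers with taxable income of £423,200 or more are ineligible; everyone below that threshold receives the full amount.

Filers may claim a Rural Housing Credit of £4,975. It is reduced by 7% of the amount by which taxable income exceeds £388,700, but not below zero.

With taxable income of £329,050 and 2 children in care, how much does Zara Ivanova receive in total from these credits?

£17,795

Childcare Subsidy: base = 2 × £1,800 = £3,600. income exceeds £322,300 by £6,750, which is 3 full-or-partial £3,000 increments; reduction = 3 × £90 = £270, leaving £3,330.
Child Tax Credit: £329,050 is at or below the £366,100 threshold, so the full £6,390 applies.
Caregiver Credit: £329,050 is below the £423,200 cutoff, so the full £3,100 applies.
Rural Housing Credit: £329,050 is at or below the £388,700 threshold, so the full £4,975 applies.
Total: £3,330 + £6,390 + £3,100 + £4,975 = £17,795.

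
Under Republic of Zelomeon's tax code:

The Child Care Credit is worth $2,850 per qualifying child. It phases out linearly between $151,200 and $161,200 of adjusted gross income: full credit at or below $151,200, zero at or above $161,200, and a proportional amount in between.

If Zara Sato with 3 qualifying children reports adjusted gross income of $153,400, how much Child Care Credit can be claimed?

$6,669

Child Care Credit: base = 3 × $2,850 = $8,550. $153,400 is $2,200 into a $10,000 phase-out range, leaving 7,800/10,000 of the credit: $8,550 × 7,800/10,000 = $6,669.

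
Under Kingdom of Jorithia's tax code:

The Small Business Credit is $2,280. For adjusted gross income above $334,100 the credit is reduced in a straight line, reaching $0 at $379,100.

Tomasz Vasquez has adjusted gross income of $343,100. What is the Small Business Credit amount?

Small Business Credit: $343,100 is $9,000 into a $45,000 phase-out range, leaving 36,000/45,000 of the credit: $2,280 × 36,000/45,000 = $1,824.

$1,824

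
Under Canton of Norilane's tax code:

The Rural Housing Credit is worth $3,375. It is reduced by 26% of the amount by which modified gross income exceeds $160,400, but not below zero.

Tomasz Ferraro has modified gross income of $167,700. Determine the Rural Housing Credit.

$1,477

Rural Housing Credit: 26% of the $7,300 excess over $160,400 is $1,898; credit = $3,375 − $1,898 = $1,477.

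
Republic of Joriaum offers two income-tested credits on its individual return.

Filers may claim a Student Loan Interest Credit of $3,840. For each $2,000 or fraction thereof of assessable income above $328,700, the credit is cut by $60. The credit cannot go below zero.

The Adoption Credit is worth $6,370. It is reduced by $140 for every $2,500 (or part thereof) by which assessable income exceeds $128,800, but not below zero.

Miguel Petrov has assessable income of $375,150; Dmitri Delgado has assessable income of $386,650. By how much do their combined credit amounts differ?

Miguel ($375,150): Student Loan Interest Credit: income exceeds $328,700 by $46,450, which is 24 full-or-partial $2,000 increments; reduction = 24 × $60 = $1,440, leaving $2,400. Adoption Credit: income exceeds $128,800 by $246,350 → 99 increments × $140 = $13,860 ≥ base, so the credit is $0. total $2,400 + $0 = $2,400
Dmitri ($386,650): Student Loan Interest Credit: income exceeds $328,700 by $57,950, which is 29 full-or-partial $2,000 increments; reduction = 29 × $60 = $1,740, leaving $2,100. Adoption Credit: income exceeds $128,800 by $257,850 → 104 increments × $140 = $14,560 ≥ base, so the credit is $0. total $2,100 + $0 = $2,100
Difference: |$2,400 − $2,100| = $300.

$300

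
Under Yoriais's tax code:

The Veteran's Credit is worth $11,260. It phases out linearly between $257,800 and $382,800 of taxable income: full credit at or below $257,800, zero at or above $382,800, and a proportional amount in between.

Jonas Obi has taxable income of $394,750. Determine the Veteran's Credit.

Veteran's Credit: $394,750 is at or above $382,800, so the credit is $0.

$0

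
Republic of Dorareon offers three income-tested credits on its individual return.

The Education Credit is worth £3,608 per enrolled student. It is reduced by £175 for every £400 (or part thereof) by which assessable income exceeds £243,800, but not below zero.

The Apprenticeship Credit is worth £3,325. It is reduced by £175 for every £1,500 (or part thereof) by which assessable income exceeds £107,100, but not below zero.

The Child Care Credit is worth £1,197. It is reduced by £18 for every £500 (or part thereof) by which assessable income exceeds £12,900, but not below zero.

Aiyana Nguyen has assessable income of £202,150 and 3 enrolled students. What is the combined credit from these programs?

£10,824

Education Credit: base = 3 × £3,608 = £10,824. £202,150 is at or below the £243,800 threshold, so the full £10,824 applies.
Apprenticeship Credit: income exceeds £107,100 by £95,050 → 64 increments × £175 = £11,200 ≥ base, so the credit is £0.
Child Care Credit: income exceeds £12,900 by £189,250 → 379 increments × £18 = £6,822 ≥ base, so the credit is £0.
Total: £10,824 + £0 + £0 = £10,824.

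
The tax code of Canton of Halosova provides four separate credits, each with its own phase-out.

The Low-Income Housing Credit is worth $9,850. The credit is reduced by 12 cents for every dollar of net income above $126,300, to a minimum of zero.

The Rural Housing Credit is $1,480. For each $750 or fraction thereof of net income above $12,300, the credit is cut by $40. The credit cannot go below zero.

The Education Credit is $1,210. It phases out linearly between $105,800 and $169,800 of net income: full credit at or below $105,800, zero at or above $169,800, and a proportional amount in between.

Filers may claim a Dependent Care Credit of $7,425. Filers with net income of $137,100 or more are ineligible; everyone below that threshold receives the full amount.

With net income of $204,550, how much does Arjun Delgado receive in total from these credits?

Low-Income Housing Credit: 12% of the $78,250 excess over $126,300 is $9,390; credit = $9,850 − $9,390 = $460.
Rural Housing Credit: income exceeds $12,300 by $192,250 → 257 increments × $40 = $10,280 ≥ base, so the credit is $0.
Education Credit: $204,550 is at or above $169,800, so the credit is $0.
Dependent Care Credit: $204,550 meets or exceeds the $137,100 cutoff, so the credit is $0.
Total: $460 + $0 + $0 + $0 = $460.

$460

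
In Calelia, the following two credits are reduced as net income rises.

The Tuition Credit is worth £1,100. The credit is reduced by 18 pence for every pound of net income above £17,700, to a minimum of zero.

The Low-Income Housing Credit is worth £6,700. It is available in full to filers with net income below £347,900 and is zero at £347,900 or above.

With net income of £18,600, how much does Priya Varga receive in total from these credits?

Tuition Credit: 18% of the £900 excess over £17,700 is £162; credit = £1,100 − £162 = £938.
Low-Income Housing Credit: £18,600 is below the £347,900 cutoff, so the full £6,700 applies.
Total: £938 + £6,700 = £7,638.

£7,638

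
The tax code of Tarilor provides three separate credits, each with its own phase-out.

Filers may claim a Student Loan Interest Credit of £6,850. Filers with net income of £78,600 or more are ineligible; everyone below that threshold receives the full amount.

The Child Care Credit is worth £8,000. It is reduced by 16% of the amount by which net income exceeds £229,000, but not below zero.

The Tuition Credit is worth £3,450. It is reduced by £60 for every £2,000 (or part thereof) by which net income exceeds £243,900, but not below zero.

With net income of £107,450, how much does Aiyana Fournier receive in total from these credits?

Student Loan Interest Credit: £107,450 meets or exceeds the £78,600 cutoff, so the credit is £0.
Child Care Credit: £107,450 is at or below the £229,000 threshold, so the full £8,000 applies.
Tuition Credit: £107,450 is at or below the £243,900 threshold, so the full £3,450 applies.
Total: £0 + £8,000 + £3,450 = £11,450.

£11,450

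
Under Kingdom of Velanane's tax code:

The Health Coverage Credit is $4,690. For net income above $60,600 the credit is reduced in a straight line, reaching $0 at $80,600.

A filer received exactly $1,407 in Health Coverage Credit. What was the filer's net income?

$1,407 is 1,407/4,690 of the full $4,690, so 3,283/4,690 of the $20,000 range has been used: income = $60,600 + $20,000 × 3,283/4,690 = $74,600.

$74,600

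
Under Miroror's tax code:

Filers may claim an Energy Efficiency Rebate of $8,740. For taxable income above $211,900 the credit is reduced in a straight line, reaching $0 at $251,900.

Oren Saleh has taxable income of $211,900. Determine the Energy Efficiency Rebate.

Energy Efficiency Rebate: $211,900 is at or below the $211,900 threshold, so the full $8,740 applies.

$8,740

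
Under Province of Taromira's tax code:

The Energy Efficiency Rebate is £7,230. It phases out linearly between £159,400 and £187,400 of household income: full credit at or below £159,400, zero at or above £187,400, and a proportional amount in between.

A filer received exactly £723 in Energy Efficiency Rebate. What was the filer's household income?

£723 is 723/7,230 of the full £7,230, so 6,507/7,230 of the £28,000 range has been used: income = £159,400 + £28,000 × 6,507/7,230 = £184,600.

£184,600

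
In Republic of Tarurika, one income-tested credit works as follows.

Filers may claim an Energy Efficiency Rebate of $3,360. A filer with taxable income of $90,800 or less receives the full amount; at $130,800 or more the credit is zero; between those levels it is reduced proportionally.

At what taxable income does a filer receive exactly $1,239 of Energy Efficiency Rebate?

$116,050

$1,239 is 1,239/3,360 of the full $3,360, so 2,121/3,360 of the $40,000 range has been used: income = $90,800 + $40,000 × 2,121/3,360 = $116,050.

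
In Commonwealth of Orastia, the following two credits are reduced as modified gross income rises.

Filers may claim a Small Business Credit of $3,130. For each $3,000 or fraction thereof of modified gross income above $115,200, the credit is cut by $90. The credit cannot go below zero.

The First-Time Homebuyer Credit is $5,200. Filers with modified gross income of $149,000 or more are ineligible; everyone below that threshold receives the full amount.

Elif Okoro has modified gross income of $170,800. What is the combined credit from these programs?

$1,420

Small Business Credit: income exceeds $115,200 by $55,600, which is 19 full-or-partial $3,000 increments; reduction = 19 × $90 = $1,710, leaving $1,420.
First-Time Homebuyer Credit: $170,800 meets or exceeds the $149,000 cutoff, so the credit is $0.
Total: $1,420 + $0 = $1,420.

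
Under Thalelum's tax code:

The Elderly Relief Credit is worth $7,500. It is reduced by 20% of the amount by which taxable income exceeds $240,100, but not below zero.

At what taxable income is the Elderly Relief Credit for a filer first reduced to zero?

The credit falls by 20% of each dollar above $240,100, so it reaches zero when the excess is $7,500 / 20% = $37,500: income = $240,100 + $37,500 = $277,600.

$277,600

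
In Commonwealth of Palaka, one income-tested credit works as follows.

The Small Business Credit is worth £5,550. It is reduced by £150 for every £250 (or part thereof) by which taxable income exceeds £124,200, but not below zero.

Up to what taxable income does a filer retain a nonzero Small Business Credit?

£133,200

After 36 increments the reduction is 36 × £150 = £5,400, leaving £150; one more increment wipes it out. Increment 36 ends at excess 36 × £250 = £9,000, so the highest qualifying income is £124,200 + £9,000 = £133,200.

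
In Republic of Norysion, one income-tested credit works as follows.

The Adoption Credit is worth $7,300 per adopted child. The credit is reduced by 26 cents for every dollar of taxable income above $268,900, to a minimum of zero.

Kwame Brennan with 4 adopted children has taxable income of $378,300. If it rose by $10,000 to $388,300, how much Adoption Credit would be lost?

At $378,300 — base = 4 × $7,300 = $29,200. 26% of the $109,400 excess over $268,900 is $28,444; credit = $29,200 − $28,444 = $756.
At $388,300 — base = 4 × $7,300 = $29,200. 26% of the $119,400 excess over $268,900 is $31,044 ≥ base, so the credit is $0.
Lost: $756 − $0 = $756.

$756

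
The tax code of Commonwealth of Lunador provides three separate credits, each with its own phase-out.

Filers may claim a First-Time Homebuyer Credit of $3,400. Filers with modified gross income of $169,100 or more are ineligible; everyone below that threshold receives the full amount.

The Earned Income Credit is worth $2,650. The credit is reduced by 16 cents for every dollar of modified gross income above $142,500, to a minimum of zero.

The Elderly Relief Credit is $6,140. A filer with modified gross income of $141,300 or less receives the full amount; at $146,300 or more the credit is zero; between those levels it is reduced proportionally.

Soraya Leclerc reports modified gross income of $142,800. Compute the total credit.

First-Time Homebuyer Credit: $142,800 is below the $169,100 cutoff, so the full $3,400 applies.
Earned Income Credit: 16% of the $300 excess over $142,500 is $48; credit = $2,650 − $48 = $2,602.
Elderly Relief Credit: $142,800 is $1,500 into a $5,000 phase-out range, leaving 3,500/5,000 of the credit: $6,140 × 3,500/5,000 = $4,298.
Total: $3,400 + $2,602 + $4,298 = $10,300.

$10,300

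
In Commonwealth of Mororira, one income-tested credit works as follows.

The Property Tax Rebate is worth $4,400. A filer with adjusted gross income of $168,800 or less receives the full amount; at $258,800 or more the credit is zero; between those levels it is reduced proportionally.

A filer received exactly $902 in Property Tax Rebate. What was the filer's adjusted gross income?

$240,350

$902 is 902/4,400 of the full $4,400, so 3,498/4,400 of the $90,000 range has been used: income = $168,800 + $90,000 × 3,498/4,400 = $240,350.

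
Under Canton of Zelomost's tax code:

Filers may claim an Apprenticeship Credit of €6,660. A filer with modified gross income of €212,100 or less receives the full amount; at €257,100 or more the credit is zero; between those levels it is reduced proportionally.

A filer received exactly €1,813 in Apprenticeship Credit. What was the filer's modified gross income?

€244,850

€1,813 is 1,813/6,660 of the full €6,660, so 4,847/6,660 of the €45,000 range has been used: income = €212,100 + €45,000 × 4,847/6,660 = €244,850.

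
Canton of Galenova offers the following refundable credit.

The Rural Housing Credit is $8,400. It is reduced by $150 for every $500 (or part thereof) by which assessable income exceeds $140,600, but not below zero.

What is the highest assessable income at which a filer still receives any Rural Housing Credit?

After 55 increments the reduction is 55 × $150 = $8,250, leaving $150; one more increment wipes it out. Increment 55 ends at excess 55 × $500 = $27,500, so the highest qualifying income is $140,600 + $27,500 = $168,100.

$168,100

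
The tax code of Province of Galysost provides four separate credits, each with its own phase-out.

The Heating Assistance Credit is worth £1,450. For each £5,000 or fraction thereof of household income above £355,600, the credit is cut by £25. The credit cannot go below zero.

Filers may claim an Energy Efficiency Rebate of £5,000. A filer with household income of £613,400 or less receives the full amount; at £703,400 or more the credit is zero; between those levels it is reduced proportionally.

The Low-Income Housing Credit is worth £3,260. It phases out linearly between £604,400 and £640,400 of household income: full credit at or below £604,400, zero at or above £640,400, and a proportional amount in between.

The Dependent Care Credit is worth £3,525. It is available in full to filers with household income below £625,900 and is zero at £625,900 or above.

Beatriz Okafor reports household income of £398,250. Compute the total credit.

Heating Assistance Credit: income exceeds £355,600 by £42,650, which is 9 full-or-partial £5,000 increments; reduction = 9 × £25 = £225, leaving £1,225.
Energy Efficiency Rebate: £398,250 is at or below the £613,400 threshold, so the full £5,000 applies.
Low-Income Housing Credit: £398,250 is at or below the £604,400 threshold, so the full £3,260 applies.
Dependent Care Credit: £398,250 is below the £625,900 cutoff, so the full £3,525 applies.
Total: £1,225 + £5,000 + £3,260 + £3,525 = £13,010.

£13,010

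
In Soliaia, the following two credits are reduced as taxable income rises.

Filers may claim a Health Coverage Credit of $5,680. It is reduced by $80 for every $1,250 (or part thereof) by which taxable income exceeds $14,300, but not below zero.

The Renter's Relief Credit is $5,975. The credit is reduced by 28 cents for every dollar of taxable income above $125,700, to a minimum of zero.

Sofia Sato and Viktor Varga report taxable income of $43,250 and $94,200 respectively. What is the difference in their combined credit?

Sofia ($43,250): Health Coverage Credit: income exceeds $14,300 by $28,950, which is 24 full-or-partial $1,250 increments; reduction = 24 × $80 = $1,920, leaving $3,760. Renter's Relief Credit: $43,250 is at or below the $125,700 threshold, so the full $5,975 applies. total $3,760 + $5,975 = $9,735
Viktor ($94,200): Health Coverage Credit: income exceeds $14,300 by $79,900, which is 64 full-or-partial $1,250 increments; reduction = 64 × $80 = $5,120, leaving $560. Renter's Relief Credit: $94,200 is at or below the $125,700 threshold, so the full $5,975 applies. total $560 + $5,975 = $6,535
Difference: |$9,735 − $6,535| = $3,200.

$3,200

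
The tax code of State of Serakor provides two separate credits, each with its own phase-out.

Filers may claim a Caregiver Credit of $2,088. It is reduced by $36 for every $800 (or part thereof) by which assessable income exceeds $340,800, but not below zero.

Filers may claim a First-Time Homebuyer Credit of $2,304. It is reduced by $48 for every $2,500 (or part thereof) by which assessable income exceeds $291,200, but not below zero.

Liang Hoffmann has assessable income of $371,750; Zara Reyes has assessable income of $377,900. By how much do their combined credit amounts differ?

Liang ($371,750): Caregiver Credit: income exceeds $340,800 by $30,950, which is 39 full-or-partial $800 increments; reduction = 39 × $36 = $1,404, leaving $684. First-Time Homebuyer Credit: income exceeds $291,200 by $80,550, which is 33 full-or-partial $2,500 increments; reduction = 33 × $48 = $1,584, leaving $720. total $684 + $720 = $1,404
Zara ($377,900): Caregiver Credit: income exceeds $340,800 by $37,100, which is 47 full-or-partial $800 increments; reduction = 47 × $36 = $1,692, leaving $396. First-Time Homebuyer Credit: income exceeds $291,200 by $86,700, which is 35 full-or-partial $2,500 increments; reduction = 35 × $48 = $1,680, leaving $624. total $396 + $624 = $1,020
Difference: |$1,404 − $1,020| = $384.

$384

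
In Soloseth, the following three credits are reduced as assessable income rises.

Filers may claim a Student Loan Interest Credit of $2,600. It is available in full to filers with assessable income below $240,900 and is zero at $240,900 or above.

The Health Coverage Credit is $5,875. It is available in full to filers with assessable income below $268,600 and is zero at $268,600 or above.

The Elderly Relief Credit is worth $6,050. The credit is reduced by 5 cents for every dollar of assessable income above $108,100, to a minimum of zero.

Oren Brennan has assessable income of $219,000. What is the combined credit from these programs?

$8,980

Student Loan Interest Credit: $219,000 is below the $240,900 cutoff, so the full $2,600 applies.
Health Coverage Credit: $219,000 is below the $268,600 cutoff, so the full $5,875 applies.
Elderly Relief Credit: 5% of the $110,900 excess over $108,100 is $5,545; credit = $6,050 − $5,545 = $505.
Total: $2,600 + $5,875 + $505 = $8,980.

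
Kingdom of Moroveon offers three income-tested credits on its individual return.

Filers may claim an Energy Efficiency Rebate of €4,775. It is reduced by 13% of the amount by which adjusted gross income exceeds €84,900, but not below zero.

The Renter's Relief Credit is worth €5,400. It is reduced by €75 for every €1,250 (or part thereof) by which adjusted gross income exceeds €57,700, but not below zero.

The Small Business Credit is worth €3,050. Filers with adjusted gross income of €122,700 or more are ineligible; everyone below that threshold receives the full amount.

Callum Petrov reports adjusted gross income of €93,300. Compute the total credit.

Energy Efficiency Rebate: 13% of the €8,400 excess over €84,900 is €1,092; credit = €4,775 − €1,092 = €3,683.
Renter's Relief Credit: income exceeds €57,700 by €35,600, which is 29 full-or-partial €1,250 increments; reduction = 29 × €75 = €2,175, leaving €3,225.
Small Business Credit: €93,300 is below the €122,700 cutoff, so the full €3,050 applies.
Total: €3,683 + €3,225 + €3,050 = €9,958.

€9,958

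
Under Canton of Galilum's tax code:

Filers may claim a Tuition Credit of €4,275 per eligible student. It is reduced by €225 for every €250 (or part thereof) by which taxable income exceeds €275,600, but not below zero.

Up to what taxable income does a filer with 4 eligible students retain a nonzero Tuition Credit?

Full credit = 4 × €4,275 = €17,100.
After 75 increments the reduction is 75 × €225 = €16,875, leaving €225; one more increment wipes it out. Increment 75 ends at excess 75 × €250 = €18,750, so the highest qualifying income is €275,600 + €18,750 = €294,350.

€294,350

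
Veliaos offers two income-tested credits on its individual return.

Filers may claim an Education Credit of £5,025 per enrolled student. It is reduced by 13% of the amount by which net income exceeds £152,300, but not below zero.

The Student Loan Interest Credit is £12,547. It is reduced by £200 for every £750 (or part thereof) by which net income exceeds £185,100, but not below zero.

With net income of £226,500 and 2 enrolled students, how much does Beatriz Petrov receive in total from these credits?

Education Credit: base = 2 × £5,025 = £10,050. 13% of the £74,200 excess over £152,300 is £9,646; credit = £10,050 − £9,646 = £404.
Student Loan Interest Credit: income exceeds £185,100 by £41,400, which is 56 full-or-partial £750 increments; reduction = 56 × £200 = £11,200, leaving £1,347.
Total: £404 + £1,347 = £1,751.

£1,751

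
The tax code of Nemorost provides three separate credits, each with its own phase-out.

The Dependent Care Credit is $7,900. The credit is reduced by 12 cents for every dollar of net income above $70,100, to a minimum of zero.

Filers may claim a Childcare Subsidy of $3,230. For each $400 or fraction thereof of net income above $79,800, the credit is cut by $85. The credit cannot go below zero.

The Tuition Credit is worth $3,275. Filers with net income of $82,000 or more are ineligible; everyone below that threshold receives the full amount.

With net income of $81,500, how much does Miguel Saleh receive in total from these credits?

$12,612

Dependent Care Credit: 12% of the $11,400 excess over $70,100 is $1,368; credit = $7,900 − $1,368 = $6,532.
Childcare Subsidy: income exceeds $79,800 by $1,700, which is 5 full-or-partial $400 increments; reduction = 5 × $85 = $425, leaving $2,805.
Tuition Credit: $81,500 is below the $82,000 cutoff, so the full $3,275 applies.
Total: $6,532 + $2,805 + $3,275 = $12,612.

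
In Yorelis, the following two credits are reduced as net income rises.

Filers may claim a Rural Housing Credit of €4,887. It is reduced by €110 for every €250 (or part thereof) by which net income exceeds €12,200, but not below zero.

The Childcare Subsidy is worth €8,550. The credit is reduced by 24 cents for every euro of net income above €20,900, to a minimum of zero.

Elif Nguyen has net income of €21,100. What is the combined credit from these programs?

Rural Housing Credit: income exceeds €12,200 by €8,900, which is 36 full-or-partial €250 increments; reduction = 36 × €110 = €3,960, leaving €927.
Childcare Subsidy: 24% of the €200 excess over €20,900 is €48; credit = €8,550 − €48 = €8,502.
Total: €927 + €8,502 = €9,429.

€9,429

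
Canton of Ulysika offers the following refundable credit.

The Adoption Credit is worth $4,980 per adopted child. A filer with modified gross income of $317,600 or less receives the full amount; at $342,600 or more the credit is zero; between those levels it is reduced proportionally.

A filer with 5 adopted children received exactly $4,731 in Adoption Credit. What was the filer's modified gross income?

Full credit = 5 × $4,980 = $24,900.
$4,731 is 4,731/24,900 of the full $24,900, so 20,169/24,900 of the $25,000 range has been used: income = $317,600 + $25,000 × 20,169/24,900 = $337,850.

$337,850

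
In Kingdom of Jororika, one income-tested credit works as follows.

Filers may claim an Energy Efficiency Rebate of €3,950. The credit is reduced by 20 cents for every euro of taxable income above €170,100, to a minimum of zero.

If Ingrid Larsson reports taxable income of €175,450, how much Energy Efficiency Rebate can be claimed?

Energy Efficiency Rebate: 20% of the €5,350 excess over €170,100 is €1,070; credit = €3,950 − €1,070 = €2,880.

€2,880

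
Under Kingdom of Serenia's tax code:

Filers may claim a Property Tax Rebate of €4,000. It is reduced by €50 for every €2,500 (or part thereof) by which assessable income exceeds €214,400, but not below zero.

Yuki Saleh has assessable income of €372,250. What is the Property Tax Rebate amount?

Property Tax Rebate: income exceeds €214,400 by €157,850, which is 64 full-or-partial €2,500 increments; reduction = 64 × €50 = €3,200, leaving €800.

€800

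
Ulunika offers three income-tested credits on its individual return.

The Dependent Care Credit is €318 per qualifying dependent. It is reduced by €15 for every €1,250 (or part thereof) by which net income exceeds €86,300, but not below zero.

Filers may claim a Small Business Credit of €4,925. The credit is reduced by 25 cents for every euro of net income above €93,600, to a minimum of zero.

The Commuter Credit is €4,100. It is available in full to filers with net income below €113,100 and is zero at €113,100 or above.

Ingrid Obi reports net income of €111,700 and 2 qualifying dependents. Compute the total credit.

Dependent Care Credit: base = 2 × €318 = €636. income exceeds €86,300 by €25,400, which is 21 full-or-partial €1,250 increments; reduction = 21 × €15 = €315, leaving €321.
Small Business Credit: 25% of the €18,100 excess over €93,600 is €4,525; credit = €4,925 − €4,525 = €400.
Commuter Credit: €111,700 is below the €113,100 cutoff, so the full €4,100 applies.
Total: €321 + €400 + €4,100 = €4,821.

€4,821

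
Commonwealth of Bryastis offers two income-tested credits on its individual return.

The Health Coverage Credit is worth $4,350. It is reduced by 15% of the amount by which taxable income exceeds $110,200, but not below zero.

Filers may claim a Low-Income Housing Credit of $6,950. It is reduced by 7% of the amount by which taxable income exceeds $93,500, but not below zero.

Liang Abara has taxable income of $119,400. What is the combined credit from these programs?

Health Coverage Credit: 15% of the $9,200 excess over $110,200 is $1,380; credit = $4,350 − $1,380 = $2,970.
Low-Income Housing Credit: 7% of the $25,900 excess over $93,500 is $1,813; credit = $6,950 − $1,813 = $5,137.
Total: $2,970 + $5,137 = $8,107.

$8,107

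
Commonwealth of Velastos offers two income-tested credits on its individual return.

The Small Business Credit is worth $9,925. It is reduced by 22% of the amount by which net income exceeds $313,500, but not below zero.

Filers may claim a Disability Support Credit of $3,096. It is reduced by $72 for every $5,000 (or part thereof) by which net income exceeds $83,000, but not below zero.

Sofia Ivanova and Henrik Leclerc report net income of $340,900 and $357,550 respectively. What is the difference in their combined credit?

Sofia ($340,900): Small Business Credit: 22% of the $27,400 excess over $313,500 is $6,028; credit = $9,925 − $6,028 = $3,897. Disability Support Credit: income exceeds $83,000 by $257,900 → 52 increments × $72 = $3,744 ≥ base, so the credit is $0. total $3,897 + $0 = $3,897
Henrik ($357,550): Small Business Credit: 22% of the $44,050 excess over $313,500 is $9,691; credit = $9,925 − $9,691 = $234. Disability Support Credit: income exceeds $83,000 by $274,550 → 55 increments × $72 = $3,960 ≥ base, so the credit is $0. total $234 + $0 = $234
Difference: |$3,897 − $234| = $3,663.

$3,663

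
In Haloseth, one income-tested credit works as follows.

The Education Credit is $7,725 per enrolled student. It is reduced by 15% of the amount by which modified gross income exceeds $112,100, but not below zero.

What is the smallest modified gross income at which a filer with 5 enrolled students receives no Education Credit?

$369,600

Full credit = 5 × $7,725 = $38,625.
The credit falls by 15% of each dollar above $112,100, so it reaches zero when the excess is $38,625 / 15% = $257,500: income = $112,100 + $257,500 = $369,600.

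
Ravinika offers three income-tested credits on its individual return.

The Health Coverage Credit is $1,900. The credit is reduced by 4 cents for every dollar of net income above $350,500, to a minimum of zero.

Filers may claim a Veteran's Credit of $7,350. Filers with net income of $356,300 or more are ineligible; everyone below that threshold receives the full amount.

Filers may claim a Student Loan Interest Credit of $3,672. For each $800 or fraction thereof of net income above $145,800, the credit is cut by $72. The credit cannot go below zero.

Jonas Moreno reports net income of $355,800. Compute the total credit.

$9,038

Health Coverage Credit: 4% of the $5,300 excess over $350,500 is $212; credit = $1,900 − $212 = $1,688.
Veteran's Credit: $355,800 is below the $356,300 cutoff, so the full $7,350 applies.
Student Loan Interest Credit: income exceeds $145,800 by $210,000 → 263 increments × $72 = $18,936 ≥ base, so the credit is $0.
Total: $1,688 + $7,350 + $0 = $9,038.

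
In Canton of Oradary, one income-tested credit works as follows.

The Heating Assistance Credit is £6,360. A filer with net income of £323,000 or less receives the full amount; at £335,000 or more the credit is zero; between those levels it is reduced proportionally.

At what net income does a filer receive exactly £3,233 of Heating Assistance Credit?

£328,900

£3,233 is 3,233/6,360 of the full £6,360, so 3,127/6,360 of the £12,000 range has been used: income = £323,000 + £12,000 × 3,127/6,360 = £328,900.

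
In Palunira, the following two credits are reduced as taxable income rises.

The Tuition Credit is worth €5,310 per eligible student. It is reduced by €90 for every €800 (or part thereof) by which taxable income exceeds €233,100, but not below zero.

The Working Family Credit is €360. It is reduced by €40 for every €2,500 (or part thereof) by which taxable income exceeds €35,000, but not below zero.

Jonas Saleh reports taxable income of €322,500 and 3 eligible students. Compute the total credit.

Tuition Credit: base = 3 × €5,310 = €15,930. income exceeds €233,100 by €89,400, which is 112 full-or-partial €800 increments; reduction = 112 × €90 = €10,080, leaving €5,850.
Working Family Credit: income exceeds €35,000 by €287,500 → 115 increments × €40 = €4,600 ≥ base, so the credit is €0.
Total: €5,850 + €0 = €5,850.

€5,850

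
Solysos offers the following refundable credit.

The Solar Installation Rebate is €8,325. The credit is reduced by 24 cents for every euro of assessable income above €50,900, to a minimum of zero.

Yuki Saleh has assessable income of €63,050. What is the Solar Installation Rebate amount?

€5,409

Solar Installation Rebate: 24% of the €12,150 excess over €50,900 is €2,916; credit = €8,325 − €2,916 = €5,409.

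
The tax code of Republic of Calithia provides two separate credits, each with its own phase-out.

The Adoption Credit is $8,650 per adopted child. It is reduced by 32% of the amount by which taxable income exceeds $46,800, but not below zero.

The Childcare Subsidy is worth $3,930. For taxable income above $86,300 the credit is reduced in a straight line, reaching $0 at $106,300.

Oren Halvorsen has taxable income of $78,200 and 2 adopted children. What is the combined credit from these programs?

$11,182

Adoption Credit: base = 2 × $8,650 = $17,300. 32% of the $31,400 excess over $46,800 is $10,048; credit = $17,300 − $10,048 = $7,252.
Childcare Subsidy: $78,200 is at or below the $86,300 threshold, so the full $3,930 applies.
Total: $7,252 + $3,930 = $11,182.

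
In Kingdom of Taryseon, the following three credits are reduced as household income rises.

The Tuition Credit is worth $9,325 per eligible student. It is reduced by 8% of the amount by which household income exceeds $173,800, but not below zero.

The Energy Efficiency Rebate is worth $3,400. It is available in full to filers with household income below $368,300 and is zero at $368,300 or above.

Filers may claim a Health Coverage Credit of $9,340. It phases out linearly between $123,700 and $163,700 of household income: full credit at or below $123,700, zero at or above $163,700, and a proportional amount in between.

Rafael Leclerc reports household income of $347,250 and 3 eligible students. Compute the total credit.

Tuition Credit: base = 3 × $9,325 = $27,975. 8% of the $173,450 excess over $173,800 is $13,876; credit = $27,975 − $13,876 = $14,099.
Energy Efficiency Rebate: $347,250 is below the $368,300 cutoff, so the full $3,400 applies.
Health Coverage Credit: $347,250 is at or above $163,700, so the credit is $0.
Total: $14,099 + $3,400 + $0 = $17,499.

$17,499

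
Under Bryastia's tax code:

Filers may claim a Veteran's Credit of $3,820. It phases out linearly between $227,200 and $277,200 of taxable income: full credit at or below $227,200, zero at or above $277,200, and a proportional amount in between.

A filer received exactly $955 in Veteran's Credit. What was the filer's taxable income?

$955 is 955/3,820 of the full $3,820, so 2,865/3,820 of the $50,000 range has been used: income = $227,200 + $50,000 × 2,865/3,820 = $264,700.

$264,700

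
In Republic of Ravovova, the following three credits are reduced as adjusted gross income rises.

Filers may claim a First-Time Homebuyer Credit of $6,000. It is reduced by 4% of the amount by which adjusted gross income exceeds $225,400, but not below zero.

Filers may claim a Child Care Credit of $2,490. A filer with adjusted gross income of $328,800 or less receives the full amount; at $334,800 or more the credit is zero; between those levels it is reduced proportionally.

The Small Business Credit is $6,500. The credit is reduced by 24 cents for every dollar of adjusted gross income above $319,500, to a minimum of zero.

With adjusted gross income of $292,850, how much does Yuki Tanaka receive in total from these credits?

$12,292

First-Time Homebuyer Credit: 4% of the $67,450 excess over $225,400 is $2,698; credit = $6,000 − $2,698 = $3,302.
Child Care Credit: $292,850 is at or below the $328,800 threshold, so the full $2,490 applies.
Small Business Credit: $292,850 is at or below the $319,500 threshold, so the full $6,500 applies.
Total: $3,302 + $2,490 + $6,500 = $12,292.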